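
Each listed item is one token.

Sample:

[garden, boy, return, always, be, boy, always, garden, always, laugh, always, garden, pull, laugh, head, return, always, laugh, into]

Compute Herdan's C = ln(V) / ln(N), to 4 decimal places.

N = 19, V = 9.
ln(V) = 2.197225, ln(N) = 2.944439
C = 2.197225 / 2.944439 = 0.7462

0.7462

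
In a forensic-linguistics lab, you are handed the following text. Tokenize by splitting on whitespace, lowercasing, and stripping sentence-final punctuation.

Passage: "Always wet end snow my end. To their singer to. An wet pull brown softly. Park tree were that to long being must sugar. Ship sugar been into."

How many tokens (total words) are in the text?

Tokens: always, wet, end, snow, my, end, to, their, singer, to, an, wet, pull, brown, softly, park, tree, were, that, to, long, being, must, sugar, ship, sugar, been, into
N = 28

28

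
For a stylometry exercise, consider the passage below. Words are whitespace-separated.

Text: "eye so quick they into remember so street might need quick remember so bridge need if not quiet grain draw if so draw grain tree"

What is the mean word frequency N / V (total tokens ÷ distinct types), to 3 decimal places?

N = 25 tokens, V = 16 types.
Mean frequency = N / V = 25 / 16 = 1.563

1.563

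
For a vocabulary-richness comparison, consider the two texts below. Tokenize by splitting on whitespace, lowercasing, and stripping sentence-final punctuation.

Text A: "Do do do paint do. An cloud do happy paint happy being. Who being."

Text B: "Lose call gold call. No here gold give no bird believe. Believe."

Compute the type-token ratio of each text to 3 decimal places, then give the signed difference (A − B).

-0.167

TTR(A) = 7/14 = 0.500
TTR(B) = 8/12 = 0.667
Difference = 0.500 − 0.667 = -0.167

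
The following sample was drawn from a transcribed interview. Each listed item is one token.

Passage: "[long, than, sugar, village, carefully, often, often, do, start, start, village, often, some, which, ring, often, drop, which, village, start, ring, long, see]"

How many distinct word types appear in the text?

Distinct types: {carefully, do, drop, long, often, ring, see, some, start, sugar, than, village, which}
V = 13

13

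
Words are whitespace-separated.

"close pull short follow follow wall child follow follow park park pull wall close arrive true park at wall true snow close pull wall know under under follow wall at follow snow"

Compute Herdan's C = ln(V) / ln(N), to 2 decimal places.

N = 32, V = 13.
ln(V) = 2.564949, ln(N) = 3.465736
C = 2.564949 / 3.465736 = 0.74

0.74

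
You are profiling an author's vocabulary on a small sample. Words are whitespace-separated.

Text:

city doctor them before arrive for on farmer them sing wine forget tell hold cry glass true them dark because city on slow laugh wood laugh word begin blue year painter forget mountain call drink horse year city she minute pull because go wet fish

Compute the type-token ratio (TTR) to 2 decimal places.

0.80

N = 45 tokens, V = 36 types.
TTR = V / N = 36 / 45 = 0.80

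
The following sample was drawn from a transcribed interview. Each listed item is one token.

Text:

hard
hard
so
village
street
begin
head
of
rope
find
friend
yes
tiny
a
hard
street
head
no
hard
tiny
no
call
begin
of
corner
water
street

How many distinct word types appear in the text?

17

Distinct types: {a, begin, call, corner, find, friend, hard, head, no, of, rope, so, street, tiny, village, water, yes}
V = 17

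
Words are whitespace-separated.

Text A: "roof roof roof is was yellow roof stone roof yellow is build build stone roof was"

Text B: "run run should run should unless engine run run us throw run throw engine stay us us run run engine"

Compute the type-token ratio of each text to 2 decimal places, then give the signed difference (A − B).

0.03

TTR(A) = 6/16 = 0.38
TTR(B) = 7/20 = 0.35
Difference = 0.38 − 0.35 = 0.03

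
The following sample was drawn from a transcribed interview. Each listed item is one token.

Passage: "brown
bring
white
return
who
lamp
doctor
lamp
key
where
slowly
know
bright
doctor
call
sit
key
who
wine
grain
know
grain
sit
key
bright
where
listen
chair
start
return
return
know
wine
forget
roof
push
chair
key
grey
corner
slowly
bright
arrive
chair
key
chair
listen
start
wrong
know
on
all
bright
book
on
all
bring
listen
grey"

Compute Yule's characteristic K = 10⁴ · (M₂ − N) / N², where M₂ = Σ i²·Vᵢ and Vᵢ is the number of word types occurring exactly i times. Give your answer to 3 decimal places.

270.037

Frequencies: key:5, know:4, bright:4, chair:4, return:3, listen:3, bring:2, who:2, lamp:2, doctor:2, where:2, slowly:2, sit:2, wine:2, grain:2, start:2, grey:2, on:2, all:2, brown:1, … (9 more, each freq 1)
N = 59. Frequency spectrum: V_1=10, V_2=13, V_3=2, V_4=3, V_5=1
M₂ = 1²·10 + 2²·13 + 3²·2 + 4²·3 + 5²·1 = 153
K = 10000 × (153 − 59) / 59² = 270.037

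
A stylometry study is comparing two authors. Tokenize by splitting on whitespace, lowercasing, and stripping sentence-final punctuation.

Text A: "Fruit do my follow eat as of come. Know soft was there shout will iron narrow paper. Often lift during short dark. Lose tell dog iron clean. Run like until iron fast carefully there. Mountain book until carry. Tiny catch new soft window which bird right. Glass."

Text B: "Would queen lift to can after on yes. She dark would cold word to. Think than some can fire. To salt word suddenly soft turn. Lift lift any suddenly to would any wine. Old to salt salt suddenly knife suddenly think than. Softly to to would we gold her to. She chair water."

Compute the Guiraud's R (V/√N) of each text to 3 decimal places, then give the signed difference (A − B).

2.005

A: V=42, N=47, R=6.126
B: V=30, N=53, R=4.121
Difference = 6.126 − 4.121 = 2.005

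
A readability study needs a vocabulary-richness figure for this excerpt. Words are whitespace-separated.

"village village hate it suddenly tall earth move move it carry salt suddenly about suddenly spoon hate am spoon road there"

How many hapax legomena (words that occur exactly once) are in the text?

Frequencies: suddenly:3, village:2, hate:2, it:2, move:2, spoon:2, tall:1, earth:1, carry:1, salt:1, about:1, am:1, road:1, there:1
Hapax (freq=1): about, am, carry, earth, road, salt, tall, there

8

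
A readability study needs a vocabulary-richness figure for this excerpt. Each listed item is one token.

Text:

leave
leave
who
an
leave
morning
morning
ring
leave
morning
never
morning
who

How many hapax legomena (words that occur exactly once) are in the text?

3

Frequencies: leave:4, morning:4, who:2, an:1, ring:1, never:1
Hapax (freq=1): an, never, ring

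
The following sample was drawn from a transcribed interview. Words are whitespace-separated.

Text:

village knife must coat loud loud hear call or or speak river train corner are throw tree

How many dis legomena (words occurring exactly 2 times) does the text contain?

Frequencies: loud:2, or:2, village:1, knife:1, must:1, coat:1, hear:1, call:1, speak:1, river:1, train:1, corner:1, are:1, throw:1, tree:1
Words with frequency 2: loud, or

2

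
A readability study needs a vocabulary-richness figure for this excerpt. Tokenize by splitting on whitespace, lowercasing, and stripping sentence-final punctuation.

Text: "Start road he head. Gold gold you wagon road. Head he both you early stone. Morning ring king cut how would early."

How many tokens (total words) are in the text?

Tokens: start, road, he, head, gold, gold, you, wagon, road, head, he, both, you, early, stone, morning, ring, king, cut, how, would, early
N = 22

22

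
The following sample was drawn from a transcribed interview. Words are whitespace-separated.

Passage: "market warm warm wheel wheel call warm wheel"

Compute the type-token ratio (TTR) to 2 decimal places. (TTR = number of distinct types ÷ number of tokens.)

N = 8 tokens, V = 4 types.
TTR = V / N = 4 / 8 = 0.50

0.50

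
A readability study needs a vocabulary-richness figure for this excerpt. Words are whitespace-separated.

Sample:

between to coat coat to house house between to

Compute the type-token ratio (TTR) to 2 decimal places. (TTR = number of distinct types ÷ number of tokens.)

0.44

N = 9 tokens, V = 4 types.
TTR = V / N = 4 / 9 = 0.44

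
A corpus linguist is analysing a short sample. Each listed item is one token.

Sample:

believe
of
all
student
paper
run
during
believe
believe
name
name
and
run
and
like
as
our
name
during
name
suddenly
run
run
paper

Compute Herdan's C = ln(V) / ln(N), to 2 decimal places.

N = 24, V = 13.
ln(V) = 2.564949, ln(N) = 3.178054
C = 2.564949 / 3.178054 = 0.81

0.81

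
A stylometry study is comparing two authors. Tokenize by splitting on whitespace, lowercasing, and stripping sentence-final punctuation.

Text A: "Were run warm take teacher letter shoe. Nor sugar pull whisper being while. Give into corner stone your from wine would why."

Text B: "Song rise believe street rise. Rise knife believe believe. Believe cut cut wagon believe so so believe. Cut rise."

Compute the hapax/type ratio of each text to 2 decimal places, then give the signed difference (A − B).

0.50

A: hapax=22, V=22, ratio=1.00
B: hapax=4, V=8, ratio=0.50
Difference = 1.00 − 0.50 = 0.50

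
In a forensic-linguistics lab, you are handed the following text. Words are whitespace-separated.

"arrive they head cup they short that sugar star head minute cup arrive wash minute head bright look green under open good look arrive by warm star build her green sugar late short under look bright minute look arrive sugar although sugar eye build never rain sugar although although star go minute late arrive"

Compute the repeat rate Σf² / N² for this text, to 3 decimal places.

Frequencies: arrive:5, sugar:5, minute:4, look:4, head:3, star:3, although:3, they:2, cup:2, short:2, bright:2, green:2, under:2, build:2, late:2, that:1, wash:1, open:1, good:1, by:1, … (6 more, each freq 1)
Σf² = 152; N² = 2916
Repeat rate = 152 / 2916 = 0.052

0.052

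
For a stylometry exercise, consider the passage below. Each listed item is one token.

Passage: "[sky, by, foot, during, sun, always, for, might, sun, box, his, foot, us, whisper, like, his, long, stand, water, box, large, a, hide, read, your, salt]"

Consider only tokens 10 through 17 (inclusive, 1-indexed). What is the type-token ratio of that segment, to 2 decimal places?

0.88

Segment tokens 10–17: box, his, foot, us, whisper, like, his, long
Segment N = 8, segment V = 7.
TTR = 7 / 8 = 0.88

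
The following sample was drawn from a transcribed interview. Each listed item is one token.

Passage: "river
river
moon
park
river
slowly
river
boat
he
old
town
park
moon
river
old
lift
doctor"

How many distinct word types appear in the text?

Distinct types: {boat, doctor, he, lift, moon, old, park, river, slowly, town}
V = 10

10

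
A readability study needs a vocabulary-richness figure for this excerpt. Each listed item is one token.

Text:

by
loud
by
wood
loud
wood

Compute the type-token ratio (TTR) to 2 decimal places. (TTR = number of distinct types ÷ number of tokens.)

N = 6 tokens, V = 3 types.
TTR = V / N = 3 / 6 = 0.50

0.50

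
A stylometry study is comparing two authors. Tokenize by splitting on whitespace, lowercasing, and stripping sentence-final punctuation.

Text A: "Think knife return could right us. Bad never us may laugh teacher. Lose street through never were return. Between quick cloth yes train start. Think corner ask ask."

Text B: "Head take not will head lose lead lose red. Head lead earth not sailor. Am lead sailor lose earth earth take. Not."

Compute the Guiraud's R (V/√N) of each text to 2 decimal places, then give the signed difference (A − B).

2.22

A: V=23, N=28, R=4.35
B: V=10, N=22, R=2.13
Difference = 4.35 − 2.13 = 2.22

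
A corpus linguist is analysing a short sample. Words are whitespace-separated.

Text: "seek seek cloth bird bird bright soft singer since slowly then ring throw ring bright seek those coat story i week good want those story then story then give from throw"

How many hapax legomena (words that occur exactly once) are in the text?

Frequencies: seek:3, then:3, story:3, bird:2, bright:2, ring:2, throw:2, those:2, cloth:1, soft:1, singer:1, since:1, slowly:1, coat:1, i:1, week:1, good:1, want:1, give:1, from:1
Hapax (freq=1): cloth, coat, from, give, good, i, since, singer, slowly, soft, want, week

12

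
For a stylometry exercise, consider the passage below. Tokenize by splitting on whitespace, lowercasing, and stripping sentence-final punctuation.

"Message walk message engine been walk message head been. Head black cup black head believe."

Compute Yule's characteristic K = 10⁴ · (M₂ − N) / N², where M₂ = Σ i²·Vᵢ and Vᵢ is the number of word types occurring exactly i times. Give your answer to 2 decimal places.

Frequencies: message:3, head:3, walk:2, been:2, black:2, engine:1, cup:1, believe:1
N = 15. Frequency spectrum: V_1=3, V_2=3, V_3=2
M₂ = 1²·3 + 2²·3 + 3²·2 = 33
K = 10000 × (33 − 15) / 15² = 800.00

800.00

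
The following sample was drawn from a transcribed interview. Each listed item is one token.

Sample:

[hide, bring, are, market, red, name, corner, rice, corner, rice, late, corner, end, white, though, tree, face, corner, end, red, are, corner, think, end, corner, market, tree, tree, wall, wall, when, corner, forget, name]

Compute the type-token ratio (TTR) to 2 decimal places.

N = 34 tokens, V = 18 types.
TTR = V / N = 18 / 34 = 0.53

0.53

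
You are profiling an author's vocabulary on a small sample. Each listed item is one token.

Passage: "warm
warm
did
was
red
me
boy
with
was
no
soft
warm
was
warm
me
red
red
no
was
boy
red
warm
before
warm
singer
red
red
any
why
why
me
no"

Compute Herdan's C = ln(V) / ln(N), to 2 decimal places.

N = 32, V = 13.
ln(V) = 2.564949, ln(N) = 3.465736
C = 2.564949 / 3.465736 = 0.74

0.74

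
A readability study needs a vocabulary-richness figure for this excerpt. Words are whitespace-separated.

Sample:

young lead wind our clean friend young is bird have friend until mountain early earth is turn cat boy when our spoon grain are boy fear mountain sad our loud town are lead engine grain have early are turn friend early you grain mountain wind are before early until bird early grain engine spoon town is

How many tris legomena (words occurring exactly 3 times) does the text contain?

Frequencies: early:5, grain:4, are:4, our:3, friend:3, is:3, mountain:3, young:2, lead:2, wind:2, bird:2, have:2, until:2, turn:2, boy:2, spoon:2, town:2, engine:2, clean:1, earth:1, … (7 more, each freq 1)
Words with frequency 3: friend, is, mountain, our

4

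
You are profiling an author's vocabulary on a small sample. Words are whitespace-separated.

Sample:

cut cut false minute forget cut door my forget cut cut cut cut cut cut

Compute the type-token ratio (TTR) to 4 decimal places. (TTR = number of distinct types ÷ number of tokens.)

N = 15 tokens, V = 6 types.
TTR = V / N = 6 / 15 = 0.4000

0.4000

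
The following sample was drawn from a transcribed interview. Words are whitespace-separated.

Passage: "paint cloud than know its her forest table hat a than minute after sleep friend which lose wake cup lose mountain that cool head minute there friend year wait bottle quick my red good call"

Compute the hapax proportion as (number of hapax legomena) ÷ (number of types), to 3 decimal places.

Frequencies: than:2, minute:2, friend:2, lose:2, paint:1, cloud:1, know:1, its:1, her:1, forest:1, table:1, hat:1, a:1, after:1, sleep:1, which:1, wake:1, cup:1, mountain:1, that:1, … (11 more, each freq 1)
Hapax count = 27; type count = 31.
Ratio = 27 / 31 = 0.871

0.871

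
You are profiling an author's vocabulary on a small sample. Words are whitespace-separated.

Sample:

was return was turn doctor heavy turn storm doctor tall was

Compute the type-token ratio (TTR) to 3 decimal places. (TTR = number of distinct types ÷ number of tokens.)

0.636

N = 11 tokens, V = 7 types.
TTR = V / N = 7 / 11 = 0.636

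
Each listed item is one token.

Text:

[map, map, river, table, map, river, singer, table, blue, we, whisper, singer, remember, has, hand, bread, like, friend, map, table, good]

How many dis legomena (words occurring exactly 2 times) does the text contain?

2

Frequencies: map:4, table:3, river:2, singer:2, blue:1, we:1, whisper:1, remember:1, has:1, hand:1, bread:1, like:1, friend:1, good:1
Words with frequency 2: river, singer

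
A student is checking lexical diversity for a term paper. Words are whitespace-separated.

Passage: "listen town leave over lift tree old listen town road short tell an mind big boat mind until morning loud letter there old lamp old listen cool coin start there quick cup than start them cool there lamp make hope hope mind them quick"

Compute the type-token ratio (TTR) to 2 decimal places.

0.66

N = 44 tokens, V = 29 types.
TTR = V / N = 29 / 44 = 0.66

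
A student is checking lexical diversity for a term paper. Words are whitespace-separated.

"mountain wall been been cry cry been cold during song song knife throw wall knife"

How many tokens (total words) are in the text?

15

Tokens: mountain, wall, been, been, cry, cry, been, cold, during, song, song, knife, throw, wall, knife
N = 15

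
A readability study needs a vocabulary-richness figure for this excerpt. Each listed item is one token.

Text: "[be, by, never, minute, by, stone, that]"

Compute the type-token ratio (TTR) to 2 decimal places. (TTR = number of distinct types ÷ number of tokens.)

0.86

N = 7 tokens, V = 6 types.
TTR = V / N = 6 / 7 = 0.86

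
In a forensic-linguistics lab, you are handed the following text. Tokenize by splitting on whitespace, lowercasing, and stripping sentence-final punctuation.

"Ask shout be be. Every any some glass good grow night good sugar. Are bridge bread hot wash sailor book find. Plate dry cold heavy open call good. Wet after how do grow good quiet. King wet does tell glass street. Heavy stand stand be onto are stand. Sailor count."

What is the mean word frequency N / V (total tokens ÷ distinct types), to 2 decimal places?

1.35

N = 50 tokens, V = 37 types.
Mean frequency = N / V = 50 / 37 = 1.35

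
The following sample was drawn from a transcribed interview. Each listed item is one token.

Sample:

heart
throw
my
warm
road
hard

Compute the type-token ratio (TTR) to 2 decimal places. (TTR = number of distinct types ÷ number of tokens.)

1.00

N = 6 tokens, V = 6 types.
TTR = V / N = 6 / 6 = 1.00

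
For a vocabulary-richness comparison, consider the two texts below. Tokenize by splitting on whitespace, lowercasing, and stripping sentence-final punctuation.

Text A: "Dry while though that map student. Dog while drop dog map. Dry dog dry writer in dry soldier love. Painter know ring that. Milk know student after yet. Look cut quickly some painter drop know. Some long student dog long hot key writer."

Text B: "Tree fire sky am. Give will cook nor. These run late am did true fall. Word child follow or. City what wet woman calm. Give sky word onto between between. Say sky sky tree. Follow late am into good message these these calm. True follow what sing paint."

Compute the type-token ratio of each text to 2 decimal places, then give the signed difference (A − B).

-0.07

TTR(A) = 25/43 = 0.58
TTR(B) = 31/48 = 0.65
Difference = 0.58 − 0.65 = -0.07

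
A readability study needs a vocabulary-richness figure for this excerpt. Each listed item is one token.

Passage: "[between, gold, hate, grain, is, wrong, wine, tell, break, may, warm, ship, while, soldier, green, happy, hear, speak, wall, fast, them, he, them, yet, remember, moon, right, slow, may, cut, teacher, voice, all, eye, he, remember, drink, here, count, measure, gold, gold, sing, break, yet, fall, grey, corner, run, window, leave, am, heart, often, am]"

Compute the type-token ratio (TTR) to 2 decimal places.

0.84

N = 55 tokens, V = 46 types.
TTR = V / N = 46 / 55 = 0.84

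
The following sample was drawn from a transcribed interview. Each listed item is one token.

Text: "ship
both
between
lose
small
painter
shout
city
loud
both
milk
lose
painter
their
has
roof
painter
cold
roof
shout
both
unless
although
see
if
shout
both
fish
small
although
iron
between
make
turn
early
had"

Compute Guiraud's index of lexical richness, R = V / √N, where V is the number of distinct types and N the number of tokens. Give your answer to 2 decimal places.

N = 36, V = 24.
√N = 6.000000
R = 24 / 6.000000 = 4.00

4.00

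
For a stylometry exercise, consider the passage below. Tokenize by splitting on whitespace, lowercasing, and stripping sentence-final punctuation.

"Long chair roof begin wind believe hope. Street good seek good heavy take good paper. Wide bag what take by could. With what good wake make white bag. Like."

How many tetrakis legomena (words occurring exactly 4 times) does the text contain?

1

Frequencies: good:4, take:2, bag:2, what:2, long:1, chair:1, roof:1, begin:1, wind:1, believe:1, hope:1, street:1, seek:1, heavy:1, paper:1, wide:1, by:1, could:1, with:1, wake:1, … (3 more, each freq 1)
Words with frequency 4: good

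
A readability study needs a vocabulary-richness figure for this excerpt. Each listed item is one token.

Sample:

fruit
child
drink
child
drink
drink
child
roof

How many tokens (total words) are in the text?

8

Tokens: fruit, child, drink, child, drink, drink, child, roof
N = 8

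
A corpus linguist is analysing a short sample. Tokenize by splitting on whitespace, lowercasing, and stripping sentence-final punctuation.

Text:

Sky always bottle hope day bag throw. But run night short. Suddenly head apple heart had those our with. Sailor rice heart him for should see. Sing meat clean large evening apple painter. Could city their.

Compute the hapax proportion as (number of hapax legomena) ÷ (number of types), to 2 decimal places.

0.94

Frequencies: apple:2, heart:2, sky:1, always:1, bottle:1, hope:1, day:1, bag:1, throw:1, but:1, run:1, night:1, short:1, suddenly:1, head:1, had:1, those:1, our:1, with:1, sailor:1, … (14 more, each freq 1)
Hapax count = 32; type count = 34.
Ratio = 32 / 34 = 0.94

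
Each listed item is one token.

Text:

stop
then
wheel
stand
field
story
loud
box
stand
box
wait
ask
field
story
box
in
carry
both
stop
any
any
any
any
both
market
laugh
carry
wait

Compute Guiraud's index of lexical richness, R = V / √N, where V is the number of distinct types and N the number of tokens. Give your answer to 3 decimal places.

3.024

N = 28, V = 16.
√N = 5.291503
R = 16 / 5.291503 = 3.024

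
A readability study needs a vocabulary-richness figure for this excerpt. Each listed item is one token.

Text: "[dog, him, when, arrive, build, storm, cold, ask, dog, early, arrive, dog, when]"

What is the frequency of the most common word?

3

Frequencies: dog:3, when:2, arrive:2, him:1, build:1, storm:1, cold:1, ask:1, early:1
Most common: 'dog' with frequency 3.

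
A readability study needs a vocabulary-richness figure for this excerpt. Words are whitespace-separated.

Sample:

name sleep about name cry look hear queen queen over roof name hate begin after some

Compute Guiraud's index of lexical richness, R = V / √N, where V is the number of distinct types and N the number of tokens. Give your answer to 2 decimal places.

3.25

N = 16, V = 13.
√N = 4.000000
R = 13 / 4.000000 = 3.25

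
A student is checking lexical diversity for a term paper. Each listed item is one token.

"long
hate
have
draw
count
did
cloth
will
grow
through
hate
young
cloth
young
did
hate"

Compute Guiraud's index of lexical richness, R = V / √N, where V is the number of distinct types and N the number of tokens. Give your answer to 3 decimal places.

2.750

N = 16, V = 11.
√N = 4.000000
R = 11 / 4.000000 = 2.750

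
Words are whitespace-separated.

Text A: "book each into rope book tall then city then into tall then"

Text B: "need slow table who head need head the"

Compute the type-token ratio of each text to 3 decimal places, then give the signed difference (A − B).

TTR(A) = 7/12 = 0.583
TTR(B) = 6/8 = 0.750
Difference = 0.583 − 0.750 = -0.167

-0.167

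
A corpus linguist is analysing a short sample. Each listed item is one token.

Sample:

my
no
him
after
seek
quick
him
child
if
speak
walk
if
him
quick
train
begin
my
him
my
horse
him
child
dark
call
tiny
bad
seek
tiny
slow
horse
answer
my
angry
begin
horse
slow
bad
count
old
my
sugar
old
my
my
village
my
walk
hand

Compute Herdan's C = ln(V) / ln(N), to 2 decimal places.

0.83

N = 48, V = 25.
ln(V) = 3.218876, ln(N) = 3.871201
C = 3.218876 / 3.871201 = 0.83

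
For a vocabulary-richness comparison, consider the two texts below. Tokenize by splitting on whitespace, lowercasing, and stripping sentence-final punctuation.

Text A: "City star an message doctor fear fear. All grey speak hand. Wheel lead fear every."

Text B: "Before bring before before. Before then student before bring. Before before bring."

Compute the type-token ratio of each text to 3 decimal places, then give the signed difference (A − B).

0.534

TTR(A) = 13/15 = 0.867
TTR(B) = 4/12 = 0.333
Difference = 0.867 − 0.333 = 0.534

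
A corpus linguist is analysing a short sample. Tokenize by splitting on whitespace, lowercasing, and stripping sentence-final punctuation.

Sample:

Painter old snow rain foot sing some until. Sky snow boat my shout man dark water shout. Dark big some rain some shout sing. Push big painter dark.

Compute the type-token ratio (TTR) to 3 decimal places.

N = 28 tokens, V = 17 types.
TTR = V / N = 17 / 28 = 0.607

0.607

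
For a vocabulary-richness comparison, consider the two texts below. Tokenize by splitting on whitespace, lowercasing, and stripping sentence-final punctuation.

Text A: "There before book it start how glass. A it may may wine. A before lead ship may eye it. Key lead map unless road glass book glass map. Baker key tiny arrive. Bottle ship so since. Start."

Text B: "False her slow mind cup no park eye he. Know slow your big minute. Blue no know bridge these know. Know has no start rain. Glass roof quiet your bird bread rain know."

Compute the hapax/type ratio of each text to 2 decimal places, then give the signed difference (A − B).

A: hapax=12, V=23, ratio=0.52
B: hapax=19, V=24, ratio=0.79
Difference = 0.52 − 0.79 = -0.27

-0.27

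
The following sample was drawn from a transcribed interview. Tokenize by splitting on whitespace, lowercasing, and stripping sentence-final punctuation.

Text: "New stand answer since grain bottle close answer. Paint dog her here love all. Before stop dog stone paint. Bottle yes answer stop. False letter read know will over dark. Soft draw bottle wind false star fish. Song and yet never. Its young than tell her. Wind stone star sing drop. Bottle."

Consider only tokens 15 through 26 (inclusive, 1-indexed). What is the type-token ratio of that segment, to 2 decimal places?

0.92

Segment tokens 15–26: before, stop, dog, stone, paint, bottle, yes, answer, stop, false, letter, read
Segment N = 12, segment V = 11.
TTR = 11 / 12 = 0.92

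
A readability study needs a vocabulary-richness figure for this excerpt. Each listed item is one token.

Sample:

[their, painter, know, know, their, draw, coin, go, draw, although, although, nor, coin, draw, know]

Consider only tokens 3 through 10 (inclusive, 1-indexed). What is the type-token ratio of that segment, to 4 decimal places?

Segment tokens 3–10: know, know, their, draw, coin, go, draw, although
Segment N = 8, segment V = 6.
TTR = 6 / 8 = 0.7500

0.7500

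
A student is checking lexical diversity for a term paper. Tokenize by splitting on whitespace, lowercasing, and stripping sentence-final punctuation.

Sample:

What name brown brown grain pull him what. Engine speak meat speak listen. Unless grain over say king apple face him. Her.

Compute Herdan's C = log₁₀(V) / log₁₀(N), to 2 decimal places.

0.92

N = 22, V = 17.
log₁₀(V) = 1.230449, log₁₀(N) = 1.342423
C = 1.230449 / 1.342423 = 0.92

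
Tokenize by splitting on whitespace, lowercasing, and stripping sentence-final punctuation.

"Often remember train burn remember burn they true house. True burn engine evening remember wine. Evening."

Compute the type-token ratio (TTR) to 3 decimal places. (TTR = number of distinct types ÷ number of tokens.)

0.625

N = 16 tokens, V = 10 types.
TTR = V / N = 10 / 16 = 0.625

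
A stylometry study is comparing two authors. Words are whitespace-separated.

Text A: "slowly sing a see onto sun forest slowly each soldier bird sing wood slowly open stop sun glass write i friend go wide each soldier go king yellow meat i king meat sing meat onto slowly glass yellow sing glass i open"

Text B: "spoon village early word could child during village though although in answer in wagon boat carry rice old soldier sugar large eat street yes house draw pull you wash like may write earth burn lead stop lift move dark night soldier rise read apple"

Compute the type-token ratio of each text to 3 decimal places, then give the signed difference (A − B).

TTR(A) = 22/42 = 0.524
TTR(B) = 41/44 = 0.932
Difference = 0.524 − 0.932 = -0.408

-0.408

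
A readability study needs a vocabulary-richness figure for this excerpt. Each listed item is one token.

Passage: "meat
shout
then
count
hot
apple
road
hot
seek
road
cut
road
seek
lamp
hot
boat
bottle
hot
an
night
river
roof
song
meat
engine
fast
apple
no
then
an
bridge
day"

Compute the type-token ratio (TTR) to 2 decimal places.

N = 32 tokens, V = 22 types.
TTR = V / N = 22 / 32 = 0.69

0.69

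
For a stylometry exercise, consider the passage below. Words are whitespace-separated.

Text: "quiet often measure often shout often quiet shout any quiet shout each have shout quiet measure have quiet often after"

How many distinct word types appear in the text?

Distinct types: {after, any, each, have, measure, often, quiet, shout}
V = 8

8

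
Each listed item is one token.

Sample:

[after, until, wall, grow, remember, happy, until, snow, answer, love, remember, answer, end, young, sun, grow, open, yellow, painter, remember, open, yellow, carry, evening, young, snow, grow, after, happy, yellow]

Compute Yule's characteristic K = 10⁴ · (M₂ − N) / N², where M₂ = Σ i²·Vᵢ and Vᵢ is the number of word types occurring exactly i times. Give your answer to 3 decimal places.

355.556

Frequencies: grow:3, remember:3, yellow:3, after:2, until:2, happy:2, snow:2, answer:2, young:2, open:2, wall:1, love:1, end:1, sun:1, painter:1, carry:1, evening:1
N = 30. Frequency spectrum: V_1=7, V_2=7, V_3=3
M₂ = 1²·7 + 2²·7 + 3²·3 = 62
K = 10000 × (62 − 30) / 30² = 355.556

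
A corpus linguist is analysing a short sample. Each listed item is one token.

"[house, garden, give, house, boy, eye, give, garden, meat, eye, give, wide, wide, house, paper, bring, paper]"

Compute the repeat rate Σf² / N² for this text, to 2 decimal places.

0.13

Frequencies: house:3, give:3, garden:2, eye:2, wide:2, paper:2, boy:1, meat:1, bring:1
Σf² = 37; N² = 289
Repeat rate = 37 / 289 = 0.13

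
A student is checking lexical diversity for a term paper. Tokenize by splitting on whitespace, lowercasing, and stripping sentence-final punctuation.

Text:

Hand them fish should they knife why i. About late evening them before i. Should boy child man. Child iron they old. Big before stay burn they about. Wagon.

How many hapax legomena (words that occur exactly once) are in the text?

14

Frequencies: they:3, them:2, should:2, i:2, about:2, before:2, child:2, hand:1, fish:1, knife:1, why:1, late:1, evening:1, boy:1, man:1, iron:1, old:1, big:1, stay:1, burn:1, … (1 more, each freq 1)
Hapax (freq=1): big, boy, burn, evening, fish, hand, iron, knife, late, man, old, stay, wagon, why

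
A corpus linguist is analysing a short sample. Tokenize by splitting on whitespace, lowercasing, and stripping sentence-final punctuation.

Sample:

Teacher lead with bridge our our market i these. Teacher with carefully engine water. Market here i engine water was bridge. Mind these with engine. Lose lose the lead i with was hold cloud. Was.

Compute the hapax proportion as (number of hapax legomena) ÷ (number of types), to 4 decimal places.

0.3333

Frequencies: with:4, i:3, engine:3, was:3, teacher:2, lead:2, bridge:2, our:2, market:2, these:2, water:2, lose:2, carefully:1, here:1, mind:1, the:1, hold:1, cloud:1
Hapax count = 6; type count = 18.
Ratio = 6 / 18 = 0.3333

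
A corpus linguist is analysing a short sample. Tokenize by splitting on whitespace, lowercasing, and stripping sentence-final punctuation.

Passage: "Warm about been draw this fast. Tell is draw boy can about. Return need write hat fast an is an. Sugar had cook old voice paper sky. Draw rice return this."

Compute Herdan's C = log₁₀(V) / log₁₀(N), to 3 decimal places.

0.913

N = 31, V = 23.
log₁₀(V) = 1.361728, log₁₀(N) = 1.491362
C = 1.361728 / 1.491362 = 0.913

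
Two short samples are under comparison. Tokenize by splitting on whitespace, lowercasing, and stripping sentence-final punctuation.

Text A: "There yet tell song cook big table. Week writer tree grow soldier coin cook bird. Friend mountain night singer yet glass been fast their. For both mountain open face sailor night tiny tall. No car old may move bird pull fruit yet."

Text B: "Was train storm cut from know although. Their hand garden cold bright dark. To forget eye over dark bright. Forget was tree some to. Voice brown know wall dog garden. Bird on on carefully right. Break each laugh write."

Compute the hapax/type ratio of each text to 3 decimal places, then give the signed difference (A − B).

A: hapax=31, V=36, ratio=0.861
B: hapax=23, V=31, ratio=0.742
Difference = 0.861 − 0.742 = 0.119

0.119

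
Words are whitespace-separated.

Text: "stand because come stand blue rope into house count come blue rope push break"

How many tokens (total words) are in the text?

Tokens: stand, because, come, stand, blue, rope, into, house, count, come, blue, rope, push, break
N = 14

14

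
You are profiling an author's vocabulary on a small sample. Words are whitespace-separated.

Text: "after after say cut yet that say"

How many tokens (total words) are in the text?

Tokens: after, after, say, cut, yet, that, say
N = 7

7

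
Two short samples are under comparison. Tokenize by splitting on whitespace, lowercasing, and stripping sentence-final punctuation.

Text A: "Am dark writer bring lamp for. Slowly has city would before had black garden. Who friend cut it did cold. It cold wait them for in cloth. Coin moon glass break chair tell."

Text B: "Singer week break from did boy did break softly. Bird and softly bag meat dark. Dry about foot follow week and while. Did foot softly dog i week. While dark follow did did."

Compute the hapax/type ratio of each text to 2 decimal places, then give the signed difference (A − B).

0.37

A: hapax=27, V=30, ratio=0.90
B: hapax=10, V=19, ratio=0.53
Difference = 0.90 − 0.53 = 0.37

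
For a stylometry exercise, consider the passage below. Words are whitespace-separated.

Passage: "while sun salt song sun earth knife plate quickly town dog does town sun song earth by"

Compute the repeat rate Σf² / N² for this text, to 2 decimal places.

0.10

Frequencies: sun:3, song:2, earth:2, town:2, while:1, salt:1, knife:1, plate:1, quickly:1, dog:1, does:1, by:1
Σf² = 29; N² = 289
Repeat rate = 29 / 289 = 0.10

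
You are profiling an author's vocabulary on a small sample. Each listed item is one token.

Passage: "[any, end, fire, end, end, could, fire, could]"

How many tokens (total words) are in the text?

Tokens: any, end, fire, end, end, could, fire, could
N = 8

8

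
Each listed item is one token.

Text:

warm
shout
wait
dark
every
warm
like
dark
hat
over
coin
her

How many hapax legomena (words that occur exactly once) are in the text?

8

Frequencies: warm:2, dark:2, shout:1, wait:1, every:1, like:1, hat:1, over:1, coin:1, her:1
Hapax (freq=1): coin, every, hat, her, like, over, shout, wait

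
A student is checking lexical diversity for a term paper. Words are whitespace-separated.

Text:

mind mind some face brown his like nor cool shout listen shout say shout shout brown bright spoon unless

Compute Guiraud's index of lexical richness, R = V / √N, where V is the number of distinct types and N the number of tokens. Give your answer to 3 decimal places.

3.212

N = 19, V = 14.
√N = 4.358899
R = 14 / 4.358899 = 3.212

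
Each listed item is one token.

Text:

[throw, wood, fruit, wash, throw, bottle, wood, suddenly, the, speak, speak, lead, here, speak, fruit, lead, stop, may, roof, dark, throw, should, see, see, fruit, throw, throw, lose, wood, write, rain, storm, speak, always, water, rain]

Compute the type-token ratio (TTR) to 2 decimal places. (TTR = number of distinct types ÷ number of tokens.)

0.61

N = 36 tokens, V = 22 types.
TTR = V / N = 22 / 36 = 0.61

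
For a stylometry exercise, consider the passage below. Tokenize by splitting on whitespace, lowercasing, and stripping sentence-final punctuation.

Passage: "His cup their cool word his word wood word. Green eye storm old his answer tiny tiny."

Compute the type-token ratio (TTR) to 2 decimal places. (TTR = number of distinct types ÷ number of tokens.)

N = 17 tokens, V = 12 types.
TTR = V / N = 12 / 17 = 0.71

0.71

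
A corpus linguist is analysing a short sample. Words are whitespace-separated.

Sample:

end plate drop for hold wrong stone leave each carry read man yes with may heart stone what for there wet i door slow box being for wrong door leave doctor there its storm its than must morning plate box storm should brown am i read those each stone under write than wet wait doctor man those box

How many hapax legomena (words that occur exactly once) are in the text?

19

Frequencies: for:3, stone:3, box:3, plate:2, wrong:2, leave:2, each:2, read:2, man:2, there:2, wet:2, i:2, door:2, doctor:2, its:2, storm:2, than:2, those:2, end:1, drop:1, … (17 more, each freq 1)
Hapax (freq=1): am, being, brown, carry, drop, end, heart, hold, may, morning, must, should, slow, under, wait, what, with, write, yes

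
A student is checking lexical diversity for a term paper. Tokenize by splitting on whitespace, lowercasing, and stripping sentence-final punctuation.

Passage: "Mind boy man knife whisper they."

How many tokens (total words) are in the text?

Tokens: mind, boy, man, knife, whisper, they
N = 6

6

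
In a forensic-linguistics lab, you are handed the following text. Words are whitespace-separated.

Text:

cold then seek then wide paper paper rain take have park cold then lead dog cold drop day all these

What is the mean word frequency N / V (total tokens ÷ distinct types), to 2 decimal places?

N = 20 tokens, V = 15 types.
Mean frequency = N / V = 20 / 15 = 1.33

1.33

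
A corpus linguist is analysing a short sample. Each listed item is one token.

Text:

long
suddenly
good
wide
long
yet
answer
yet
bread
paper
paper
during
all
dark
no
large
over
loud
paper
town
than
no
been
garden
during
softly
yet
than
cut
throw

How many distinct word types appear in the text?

Distinct types: {all, answer, been, bread, cut, dark, during, garden, good, large, long, loud, no, over, paper, softly, suddenly, than, throw, town, wide, yet}
V = 22

22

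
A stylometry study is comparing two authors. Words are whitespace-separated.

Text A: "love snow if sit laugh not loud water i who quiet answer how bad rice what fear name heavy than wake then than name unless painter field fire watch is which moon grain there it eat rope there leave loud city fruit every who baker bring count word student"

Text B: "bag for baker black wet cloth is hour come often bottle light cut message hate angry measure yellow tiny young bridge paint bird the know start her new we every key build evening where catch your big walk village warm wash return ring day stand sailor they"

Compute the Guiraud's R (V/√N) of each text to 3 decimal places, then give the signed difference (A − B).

A: V=44, N=49, R=6.286
B: V=47, N=47, R=6.856
Difference = 6.286 − 6.856 = -0.570

-0.570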